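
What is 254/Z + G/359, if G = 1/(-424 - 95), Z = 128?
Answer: 23662703/11924544 ≈ 1.9844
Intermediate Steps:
G = -1/519 (G = 1/(-519) = -1/519 ≈ -0.0019268)
254/Z + G/359 = 254/128 - 1/519/359 = 254*(1/128) - 1/519*1/359 = 127/64 - 1/186321 = 23662703/11924544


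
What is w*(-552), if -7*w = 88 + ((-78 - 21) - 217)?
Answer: -125856/7 ≈ -17979.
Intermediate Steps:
w = 228/7 (w = -(88 + ((-78 - 21) - 217))/7 = -(88 + (-99 - 217))/7 = -(88 - 316)/7 = -⅐*(-228) = 228/7 ≈ 32.571)
w*(-552) = (228/7)*(-552) = -125856/7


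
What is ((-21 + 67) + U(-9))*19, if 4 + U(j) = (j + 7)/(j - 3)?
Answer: 4807/6 ≈ 801.17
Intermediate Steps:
U(j) = -4 + (7 + j)/(-3 + j) (U(j) = -4 + (j + 7)/(j - 3) = -4 + (7 + j)/(-3 + j))
((-21 + 67) + U(-9))*19 = ((-21 + 67) + (19 - 3*(-9))/(-3 - 9))*19 = (46 + (19 + 27)/(-12))*19 = (46 - 1/12*46)*19 = (46 - 23/6)*19 = (253/6)*19 = 4807/6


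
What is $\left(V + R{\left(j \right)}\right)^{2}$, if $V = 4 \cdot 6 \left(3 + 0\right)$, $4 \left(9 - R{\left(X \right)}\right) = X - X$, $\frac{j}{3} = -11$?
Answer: $6561$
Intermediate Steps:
$j = -33$ ($j = 3 \left(-11\right) = -33$)
$R{\left(X \right)} = 9$ ($R{\left(X \right)} = 9 - \frac{X - X}{4} = 9 - 0 = 9 + 0 = 9$)
$V = 72$ ($V = 24 \cdot 3 = 72$)
$\left(V + R{\left(j \right)}\right)^{2} = \left(72 + 9\right)^{2} = 81^{2} = 6561$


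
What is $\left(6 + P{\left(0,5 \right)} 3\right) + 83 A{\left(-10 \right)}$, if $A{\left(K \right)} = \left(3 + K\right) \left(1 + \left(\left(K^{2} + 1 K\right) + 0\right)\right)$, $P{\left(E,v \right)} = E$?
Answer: $-52865$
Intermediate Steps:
$A{\left(K \right)} = \left(3 + K\right) \left(1 + K + K^{2}\right)$ ($A{\left(K \right)} = \left(3 + K\right) \left(1 + \left(\left(K^{2} + K\right) + 0\right)\right) = \left(3 + K\right) \left(1 + \left(\left(K + K^{2}\right) + 0\right)\right) = \left(3 + K\right) \left(1 + \left(K + K^{2}\right)\right) = \left(3 + K\right) \left(1 + K + K^{2}\right)$)
$\left(6 + P{\left(0,5 \right)} 3\right) + 83 A{\left(-10 \right)} = \left(6 + 0 \cdot 3\right) + 83 \left(3 + \left(-10\right)^{3} + 4 \left(-10\right) + 4 \left(-10\right)^{2}\right) = \left(6 + 0\right) + 83 \left(3 - 1000 - 40 + 4 \cdot 100\right) = 6 + 83 \left(3 - 1000 - 40 + 400\right) = 6 + 83 \left(-637\right) = 6 - 52871 = -52865$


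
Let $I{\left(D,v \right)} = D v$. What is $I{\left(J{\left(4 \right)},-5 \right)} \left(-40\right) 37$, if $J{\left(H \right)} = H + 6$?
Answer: $74000$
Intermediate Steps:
$J{\left(H \right)} = 6 + H$
$I{\left(J{\left(4 \right)},-5 \right)} \left(-40\right) 37 = \left(6 + 4\right) \left(-5\right) \left(-40\right) 37 = 10 \left(-5\right) \left(-40\right) 37 = \left(-50\right) \left(-40\right) 37 = 2000 \cdot 37 = 74000$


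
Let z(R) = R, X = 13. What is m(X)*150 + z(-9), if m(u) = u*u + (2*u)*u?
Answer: 76041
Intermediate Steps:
m(u) = 3*u² (m(u) = u² + 2*u² = 3*u²)
m(X)*150 + z(-9) = (3*13²)*150 - 9 = (3*169)*150 - 9 = 507*150 - 9 = 76050 - 9 = 76041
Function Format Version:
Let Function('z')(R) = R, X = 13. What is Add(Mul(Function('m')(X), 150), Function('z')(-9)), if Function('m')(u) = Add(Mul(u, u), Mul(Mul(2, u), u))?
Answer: 76041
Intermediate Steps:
Function('m')(u) = Mul(3, Pow(u, 2)) (Function('m')(u) = Add(Pow(u, 2), Mul(2, Pow(u, 2))) = Mul(3, Pow(u, 2)))
Add(Mul(Function('m')(X), 150), Function('z')(-9)) = Add(Mul(Mul(3, Pow(13, 2)), 150), -9) = Add(Mul(Mul(3, 169), 150), -9) = Add(Mul(507, 150), -9) = Add(76050, -9) = 76041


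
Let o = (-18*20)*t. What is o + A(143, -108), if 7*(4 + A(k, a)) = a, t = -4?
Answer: 9944/7 ≈ 1420.6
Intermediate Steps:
A(k, a) = -4 + a/7
o = 1440 (o = -18*20*(-4) = -360*(-4) = 1440)
o + A(143, -108) = 1440 + (-4 + (1/7)*(-108)) = 1440 + (-4 - 108/7) = 1440 - 136/7 = 9944/7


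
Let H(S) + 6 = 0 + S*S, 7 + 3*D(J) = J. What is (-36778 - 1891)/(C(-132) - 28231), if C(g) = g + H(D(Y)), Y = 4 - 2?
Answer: 348021/255296 ≈ 1.3632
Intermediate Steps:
Y = 2
D(J) = -7/3 + J/3
H(S) = -6 + S² (H(S) = -6 + (0 + S*S) = -6 + (0 + S²) = -6 + S²)
C(g) = -29/9 + g (C(g) = g + (-6 + (-7/3 + (⅓)*2)²) = g + (-6 + (-7/3 + ⅔)²) = g + (-6 + (-5/3)²) = g + (-6 + 25/9) = g - 29/9 = -29/9 + g)
(-36778 - 1891)/(C(-132) - 28231) = (-36778 - 1891)/((-29/9 - 132) - 28231) = -38669/(-1217/9 - 28231) = -38669/(-255296/9) = -38669*(-9/255296) = 348021/255296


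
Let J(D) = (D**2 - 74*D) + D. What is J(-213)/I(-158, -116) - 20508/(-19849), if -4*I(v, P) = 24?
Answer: -201506389/19849 ≈ -10152.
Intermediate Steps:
I(v, P) = -6 (I(v, P) = -1/4*24 = -6)
J(D) = D**2 - 73*D
J(-213)/I(-158, -116) - 20508/(-19849) = -213*(-73 - 213)/(-6) - 20508/(-19849) = -213*(-286)*(-1/6) - 20508*(-1/19849) = 60918*(-1/6) + 20508/19849 = -10153 + 20508/19849 = -201506389/19849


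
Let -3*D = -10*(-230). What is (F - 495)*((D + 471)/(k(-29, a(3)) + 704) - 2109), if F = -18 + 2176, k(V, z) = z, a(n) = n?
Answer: -7440388388/2121 ≈ -3.5080e+6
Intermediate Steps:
D = -2300/3 (D = -(-10)*(-230)/3 = -1/3*2300 = -2300/3 ≈ -766.67)
F = 2158
(F - 495)*((D + 471)/(k(-29, a(3)) + 704) - 2109) = (2158 - 495)*((-2300/3 + 471)/(3 + 704) - 2109) = 1663*(-887/3/707 - 2109) = 1663*(-887/3*1/707 - 2109) = 1663*(-887/2121 - 2109) = 1663*(-4474076/2121) = -7440388388/2121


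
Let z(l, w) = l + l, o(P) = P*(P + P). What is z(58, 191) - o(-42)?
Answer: -3412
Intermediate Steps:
o(P) = 2*P² (o(P) = P*(2*P) = 2*P²)
z(l, w) = 2*l
z(58, 191) - o(-42) = 2*58 - 2*(-42)² = 116 - 2*1764 = 116 - 1*3528 = 116 - 3528 = -3412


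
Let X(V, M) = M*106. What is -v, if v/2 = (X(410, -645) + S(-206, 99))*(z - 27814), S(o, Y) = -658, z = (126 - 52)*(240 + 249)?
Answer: 1155804832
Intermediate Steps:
X(V, M) = 106*M
z = 36186 (z = 74*489 = 36186)
v = -1155804832 (v = 2*((106*(-645) - 658)*(36186 - 27814)) = 2*((-68370 - 658)*8372) = 2*(-69028*8372) = 2*(-577902416) = -1155804832)
-v = -1*(-1155804832) = 1155804832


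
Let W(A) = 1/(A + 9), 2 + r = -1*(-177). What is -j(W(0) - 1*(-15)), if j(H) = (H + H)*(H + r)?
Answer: -465392/81 ≈ -5745.6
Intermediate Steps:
r = 175 (r = -2 - 1*(-177) = -2 + 177 = 175)
W(A) = 1/(9 + A)
j(H) = 2*H*(175 + H) (j(H) = (H + H)*(H + 175) = (2*H)*(175 + H) = 2*H*(175 + H))
-j(W(0) - 1*(-15)) = -2*(1/(9 + 0) - 1*(-15))*(175 + (1/(9 + 0) - 1*(-15))) = -2*(1/9 + 15)*(175 + (1/9 + 15)) = -2*136*(175 + 136/9)/9 = -2*136*1711/(9*9) = -1*465392/81 = -465392/81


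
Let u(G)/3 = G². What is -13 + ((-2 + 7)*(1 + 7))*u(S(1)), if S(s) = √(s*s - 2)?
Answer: -133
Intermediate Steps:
S(s) = √(-2 + s²) (S(s) = √(s² - 2) = √(-2 + s²))
u(G) = 3*G²
-13 + ((-2 + 7)*(1 + 7))*u(S(1)) = -13 + ((-2 + 7)*(1 + 7))*(3*(√(-2 + 1²))²) = -13 + (5*8)*(3*(√(-2 + 1))²) = -13 + 40*(3*(√(-1))²) = -13 + 40*(3*I²) = -13 + 40*(3*(-1)) = -13 + 40*(-3) = -13 - 120 = -133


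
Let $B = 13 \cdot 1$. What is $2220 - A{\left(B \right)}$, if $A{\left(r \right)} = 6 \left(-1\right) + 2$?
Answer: $2224$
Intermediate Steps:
$B = 13$
$A{\left(r \right)} = -4$ ($A{\left(r \right)} = -6 + 2 = -4$)
$2220 - A{\left(B \right)} = 2220 - -4 = 2220 + 4 = 2224$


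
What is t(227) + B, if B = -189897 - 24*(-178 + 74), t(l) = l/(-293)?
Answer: -54908720/293 ≈ -1.8740e+5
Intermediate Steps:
t(l) = -l/293 (t(l) = l*(-1/293) = -l/293)
B = -187401 (B = -189897 - 24*(-104) = -189897 - 1*(-2496) = -189897 + 2496 = -187401)
t(227) + B = -1/293*227 - 187401 = -227/293 - 187401 = -54908720/293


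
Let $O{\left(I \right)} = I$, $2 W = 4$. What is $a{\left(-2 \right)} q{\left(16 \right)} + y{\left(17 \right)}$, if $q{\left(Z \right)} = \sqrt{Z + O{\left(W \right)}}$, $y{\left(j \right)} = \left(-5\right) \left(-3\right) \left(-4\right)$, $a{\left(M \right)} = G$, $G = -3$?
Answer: $-60 - 9 \sqrt{2} \approx -72.728$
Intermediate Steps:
$W = 2$ ($W = \frac{1}{2} \cdot 4 = 2$)
$a{\left(M \right)} = -3$
$y{\left(j \right)} = -60$ ($y{\left(j \right)} = 15 \left(-4\right) = -60$)
$q{\left(Z \right)} = \sqrt{2 + Z}$ ($q{\left(Z \right)} = \sqrt{Z + 2} = \sqrt{2 + Z}$)
$a{\left(-2 \right)} q{\left(16 \right)} + y{\left(17 \right)} = - 3 \sqrt{2 + 16} - 60 = - 3 \sqrt{18} - 60 = - 3 \cdot 3 \sqrt{2} - 60 = - 9 \sqrt{2} - 60 = -60 - 9 \sqrt{2}$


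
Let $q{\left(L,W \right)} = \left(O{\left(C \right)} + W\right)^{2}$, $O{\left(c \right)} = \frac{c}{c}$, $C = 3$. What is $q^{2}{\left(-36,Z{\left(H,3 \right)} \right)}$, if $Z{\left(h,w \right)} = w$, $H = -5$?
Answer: $256$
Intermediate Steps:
$O{\left(c \right)} = 1$
$q{\left(L,W \right)} = \left(1 + W\right)^{2}$
$q^{2}{\left(-36,Z{\left(H,3 \right)} \right)} = \left(\left(1 + 3\right)^{2}\right)^{2} = \left(4^{2}\right)^{2} = 16^{2} = 256$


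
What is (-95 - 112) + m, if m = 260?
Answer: 53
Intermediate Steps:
(-95 - 112) + m = (-95 - 112) + 260 = -207 + 260 = 53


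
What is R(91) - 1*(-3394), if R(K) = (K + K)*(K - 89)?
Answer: 3758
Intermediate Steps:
R(K) = 2*K*(-89 + K) (R(K) = (2*K)*(-89 + K) = 2*K*(-89 + K))
R(91) - 1*(-3394) = 2*91*(-89 + 91) - 1*(-3394) = 2*91*2 + 3394 = 364 + 3394 = 3758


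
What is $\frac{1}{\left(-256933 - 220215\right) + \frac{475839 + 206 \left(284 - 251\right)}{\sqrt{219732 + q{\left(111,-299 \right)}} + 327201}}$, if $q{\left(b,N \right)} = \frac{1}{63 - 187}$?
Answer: $- \frac{1583586578572223512}{755602832922443877009859} + \frac{482637 \sqrt{844649777}}{1511205665844887754019718} \approx -2.0958 \cdot 10^{-6}$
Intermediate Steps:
$q{\left(b,N \right)} = - \frac{1}{124}$ ($q{\left(b,N \right)} = \frac{1}{-124} = - \frac{1}{124}$)
$\frac{1}{\left(-256933 - 220215\right) + \frac{475839 + 206 \left(284 - 251\right)}{\sqrt{219732 + q{\left(111,-299 \right)}} + 327201}} = \frac{1}{\left(-256933 - 220215\right) + \frac{475839 + 206 \left(284 - 251\right)}{\sqrt{219732 - \frac{1}{124}} + 327201}} = \frac{1}{\left(-256933 - 220215\right) + \frac{475839 + 206 \cdot 33}{\sqrt{\frac{27246767}{124}} + 327201}} = \frac{1}{-477148 + \frac{475839 + 6798}{\frac{\sqrt{844649777}}{62} + 327201}} = \frac{1}{-477148 + \frac{482637}{327201 + \frac{\sqrt{844649777}}{62}}}$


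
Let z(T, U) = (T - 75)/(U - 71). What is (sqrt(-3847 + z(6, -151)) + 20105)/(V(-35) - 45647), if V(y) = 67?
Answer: -4021/9116 - I*sqrt(21064470)/3372920 ≈ -0.44109 - 0.0013607*I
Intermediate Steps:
z(T, U) = (-75 + T)/(-71 + U)
(sqrt(-3847 + z(6, -151)) + 20105)/(V(-35) - 45647) = (sqrt(-3847 + (-75 + 6)/(-71 - 151)) + 20105)/(67 - 45647) = (sqrt(-3847 - 69/(-222)) + 20105)/(-45580) = (sqrt(-3847 - 1/222*(-69)) + 20105)*(-1/45580) = (sqrt(-3847 + 23/74) + 20105)*(-1/45580) = (sqrt(-284655/74) + 20105)*(-1/45580) = (I*sqrt(21064470)/74 + 20105)*(-1/45580) = (20105 + I*sqrt(21064470)/74)*(-1/45580) = -4021/9116 - I*sqrt(21064470)/3372920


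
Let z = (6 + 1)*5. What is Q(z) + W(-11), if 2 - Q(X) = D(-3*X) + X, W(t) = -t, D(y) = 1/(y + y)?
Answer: -4619/210 ≈ -21.995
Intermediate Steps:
z = 35 (z = 7*5 = 35)
D(y) = 1/(2*y)
Q(X) = 2 - X + 1/(6*X) (Q(X) = 2 - (1/(2*((-3*X))) + X) = 2 - ((-1/(3*X))/2 + X) = 2 - (-1/(6*X) + X) = 2 - (X - 1/(6*X)) = 2 + (-X + 1/(6*X)) = 2 - X + 1/(6*X))
Q(z) + W(-11) = (2 - 1*35 + (⅙)/35) - 1*(-11) = (2 - 35 + (⅙)*(1/35)) + 11 = (2 - 35 + 1/210) + 11 = -6929/210 + 11 = -4619/210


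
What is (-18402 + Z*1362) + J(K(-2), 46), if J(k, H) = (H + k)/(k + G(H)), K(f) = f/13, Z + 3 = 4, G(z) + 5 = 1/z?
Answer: -52323176/3069 ≈ -17049.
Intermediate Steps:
G(z) = -5 + 1/z
Z = 1 (Z = -3 + 4 = 1)
K(f) = f/13 (K(f) = f*(1/13) = f/13)
J(k, H) = (H + k)/(-5 + k + 1/H) (J(k, H) = (H + k)/(k + (-5 + 1/H)) = (H + k)/(-5 + k + 1/H))
(-18402 + Z*1362) + J(K(-2), 46) = (-18402 + 1*1362) + 46*(46 + (1/13)*(-2))/(1 + 46*(-5 + (1/13)*(-2))) = (-18402 + 1362) + 46*(46 - 2/13)/(1 + 46*(-5 - 2/13)) = -17040 + 46*(596/13)/(1 + 46*(-67/13)) = -17040 + 46*(596/13)/(1 - 3082/13) = -17040 + 46*(596/13)/(-3069/13) = -17040 + 46*(-13/3069)*(596/13) = -17040 - 27416/3069 = -52323176/3069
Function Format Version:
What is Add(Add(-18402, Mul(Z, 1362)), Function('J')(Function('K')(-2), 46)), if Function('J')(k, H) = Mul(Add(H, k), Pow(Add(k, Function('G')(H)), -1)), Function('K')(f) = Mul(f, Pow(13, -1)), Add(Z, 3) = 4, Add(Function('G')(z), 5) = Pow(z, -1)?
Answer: Rational(-52323176, 3069) ≈ -17049.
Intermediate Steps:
Function('G')(z) = Add(-5, Pow(z, -1))
Z = 1 (Z = Add(-3, 4) = 1)
Function('K')(f) = Mul(Rational(1, 13), f) (Function('K')(f) = Mul(f, Rational(1, 13)) = Mul(Rational(1, 13), f))
Function('J')(k, H) = Mul(Pow(Add(-5, k, Pow(H, -1)), -1), Add(H, k)) (Function('J')(k, H) = Mul(Add(H, k), Pow(Add(k, Add(-5, Pow(H, -1))), -1)) = Mul(Add(H, k), Pow(Add(-5, k, Pow(H, -1)), -1)) = Mul(Pow(Add(-5, k, Pow(H, -1)), -1), Add(H, k)))
Add(Add(-18402, Mul(Z, 1362)), Function('J')(Function('K')(-2), 46)) = Add(Add(-18402, Mul(1, 1362)), Mul(46, Pow(Add(1, Mul(46, Add(-5, Mul(Rational(1, 13), -2)))), -1), Add(46, Mul(Rational(1, 13), -2)))) = Add(Add(-18402, 1362), Mul(46, Pow(Add(1, Mul(46, Add(-5, Rational(-2, 13)))), -1), Add(46, Rational(-2, 13)))) = Add(-17040, Mul(46, Pow(Add(1, Mul(46, Rational(-67, 13))), -1), Rational(596, 13))) = Add(-17040, Mul(46, Pow(Add(1, Rational(-3082, 13)), -1), Rational(596, 13))) = Add(-17040, Mul(46, Pow(Rational(-3069, 13), -1), Rational(596, 13))) = Add(-17040, Mul(46, Rational(-13, 3069), Rational(596, 13))) = Add(-17040, Rational(-27416, 3069)) = Rational(-52323176, 3069)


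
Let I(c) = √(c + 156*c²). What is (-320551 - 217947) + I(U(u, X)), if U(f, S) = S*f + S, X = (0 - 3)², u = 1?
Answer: -538498 + 159*√2 ≈ -5.3827e+5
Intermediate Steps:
X = 9 (X = (-3)² = 9)
U(f, S) = S + S*f
(-320551 - 217947) + I(U(u, X)) = (-320551 - 217947) + √((9*(1 + 1))*(1 + 156*(9*(1 + 1)))) = -538498 + √((9*2)*(1 + 156*(9*2))) = -538498 + √(18*(1 + 156*18)) = -538498 + √(18*(1 + 2808)) = -538498 + √(18*2809) = -538498 + √50562 = -538498 + 159*√2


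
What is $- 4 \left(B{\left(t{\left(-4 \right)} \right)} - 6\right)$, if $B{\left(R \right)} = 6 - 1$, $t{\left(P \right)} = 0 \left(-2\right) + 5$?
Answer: $4$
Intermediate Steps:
$t{\left(P \right)} = 5$ ($t{\left(P \right)} = 0 + 5 = 5$)
$B{\left(R \right)} = 5$ ($B{\left(R \right)} = 6 - 1 = 5$)
$- 4 \left(B{\left(t{\left(-4 \right)} \right)} - 6\right) = - 4 \left(5 - 6\right) = \left(-4\right) \left(-1\right) = 4$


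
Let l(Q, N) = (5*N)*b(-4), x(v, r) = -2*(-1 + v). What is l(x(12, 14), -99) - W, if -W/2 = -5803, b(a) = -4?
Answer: -9626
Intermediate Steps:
x(v, r) = 2 - 2*v
W = 11606 (W = -2*(-5803) = 11606)
l(Q, N) = -20*N (l(Q, N) = (5*N)*(-4) = -20*N)
l(x(12, 14), -99) - W = -20*(-99) - 1*11606 = 1980 - 11606 = -9626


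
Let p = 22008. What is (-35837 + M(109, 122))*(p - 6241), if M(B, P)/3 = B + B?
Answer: -554730361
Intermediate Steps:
M(B, P) = 6*B (M(B, P) = 3*(B + B) = 3*(2*B) = 6*B)
(-35837 + M(109, 122))*(p - 6241) = (-35837 + 6*109)*(22008 - 6241) = (-35837 + 654)*15767 = -35183*15767 = -554730361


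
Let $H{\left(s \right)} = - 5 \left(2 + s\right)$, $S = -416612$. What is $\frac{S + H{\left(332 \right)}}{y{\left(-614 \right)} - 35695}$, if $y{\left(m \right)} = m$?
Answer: $\frac{418282}{36309} \approx 11.52$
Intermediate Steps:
$H{\left(s \right)} = -10 - 5 s$
$\frac{S + H{\left(332 \right)}}{y{\left(-614 \right)} - 35695} = \frac{-416612 - 1670}{-614 - 35695} = \frac{-416612 - 1670}{-36309} = \left(-416612 - 1670\right) \left(- \frac{1}{36309}\right) = \left(-418282\right) \left(- \frac{1}{36309}\right) = \frac{418282}{36309}$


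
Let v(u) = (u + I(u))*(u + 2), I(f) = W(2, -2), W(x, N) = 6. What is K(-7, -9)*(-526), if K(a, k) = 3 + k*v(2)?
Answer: 149910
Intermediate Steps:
I(f) = 6
v(u) = (2 + u)*(6 + u) (v(u) = (u + 6)*(u + 2) = (6 + u)*(2 + u) = (2 + u)*(6 + u))
K(a, k) = 3 + 32*k (K(a, k) = 3 + k*(12 + 2**2 + 8*2) = 3 + k*(12 + 4 + 16) = 3 + k*32 = 3 + 32*k)
K(-7, -9)*(-526) = (3 + 32*(-9))*(-526) = (3 - 288)*(-526) = -285*(-526) = 149910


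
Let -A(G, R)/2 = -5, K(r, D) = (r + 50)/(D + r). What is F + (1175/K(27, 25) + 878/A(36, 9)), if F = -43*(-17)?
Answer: 620738/385 ≈ 1612.3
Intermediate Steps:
K(r, D) = (50 + r)/(D + r)
A(G, R) = 10 (A(G, R) = -2*(-5) = 10)
F = 731
F + (1175/K(27, 25) + 878/A(36, 9)) = 731 + (1175/(((50 + 27)/(25 + 27))) + 878/10) = 731 + (1175/((77/52)) + 878*(⅒)) = 731 + (1175/(((1/52)*77)) + 439/5) = 731 + (1175/(77/52) + 439/5) = 731 + (1175*(52/77) + 439/5) = 731 + (61100/77 + 439/5) = 731 + 339303/385 = 620738/385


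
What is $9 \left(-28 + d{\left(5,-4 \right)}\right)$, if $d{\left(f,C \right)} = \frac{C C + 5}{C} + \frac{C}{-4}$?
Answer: $- \frac{1161}{4} \approx -290.25$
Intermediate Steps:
$d{\left(f,C \right)} = - \frac{C}{4} + \frac{5 + C^{2}}{C}$ ($d{\left(f,C \right)} = \frac{C^{2} + 5}{C} + C \left(- \frac{1}{4}\right) = \frac{5 + C^{2}}{C} - \frac{C}{4} = - \frac{C}{4} + \frac{5 + C^{2}}{C}$)
$9 \left(-28 + d{\left(5,-4 \right)}\right) = 9 \left(-28 + \left(\frac{5}{-4} + \frac{3}{4} \left(-4\right)\right)\right) = 9 \left(-28 + \left(5 \left(- \frac{1}{4}\right) - 3\right)\right) = 9 \left(-28 - \frac{17}{4}\right) = 9 \left(- \frac{129}{4}\right) = - \frac{1161}{4}$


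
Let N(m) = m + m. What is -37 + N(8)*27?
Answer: 395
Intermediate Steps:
N(m) = 2*m
-37 + N(8)*27 = -37 + (2*8)*27 = -37 + 16*27 = -37 + 432 = 395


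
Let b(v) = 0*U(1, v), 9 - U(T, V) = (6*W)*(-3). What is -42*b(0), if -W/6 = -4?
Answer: 0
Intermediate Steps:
W = 24 (W = -6*(-4) = 24)
U(T, V) = 441 (U(T, V) = 9 - 6*24*(-3) = 9 - 144*(-3) = 9 - 1*(-432) = 9 + 432 = 441)
b(v) = 0 (b(v) = 0*441 = 0)
-42*b(0) = -42*0 = 0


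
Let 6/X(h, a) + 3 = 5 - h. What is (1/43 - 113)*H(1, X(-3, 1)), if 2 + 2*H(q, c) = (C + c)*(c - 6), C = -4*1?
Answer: -694694/1075 ≈ -646.23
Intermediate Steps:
C = -4
X(h, a) = 6/(2 - h) (X(h, a) = 6/(-3 + (5 - h)) = 6/(2 - h))
H(q, c) = -1 + (-6 + c)*(-4 + c)/2 (H(q, c) = -1 + ((-4 + c)*(c - 6))/2 = -1 + ((-4 + c)*(-6 + c))/2 = -1 + ((-6 + c)*(-4 + c))/2 = -1 + (-6 + c)*(-4 + c)/2)
(1/43 - 113)*H(1, X(-3, 1)) = (1/43 - 113)*(11 + (-6/(-2 - 3))²/2 - (-30)/(-2 - 3)) = (1/43 - 113)*(11 + (-6/(-5))²/2 - (-30)/(-5)) = -4858*(11 + (-6*(-⅕))²/2 - (-30)*(-1)/5)/43 = -4858*(11 + (6/5)²/2 - 5*6/5)/43 = -4858*(11 + (½)*(36/25) - 6)/43 = -4858*(11 + 18/25 - 6)/43 = -4858/43*143/25 = -694694/1075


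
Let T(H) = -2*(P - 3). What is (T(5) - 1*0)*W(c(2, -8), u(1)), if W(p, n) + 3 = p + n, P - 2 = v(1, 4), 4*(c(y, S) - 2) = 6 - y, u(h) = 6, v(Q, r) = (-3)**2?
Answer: -96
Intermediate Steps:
v(Q, r) = 9
c(y, S) = 7/2 - y/4 (c(y, S) = 2 + (6 - y)/4 = 2 + (3/2 - y/4) = 7/2 - y/4)
P = 11 (P = 2 + 9 = 11)
W(p, n) = -3 + n + p (W(p, n) = -3 + (p + n) = -3 + (n + p) = -3 + n + p)
T(H) = -16 (T(H) = -2*(11 - 3) = -2*8 = -16)
(T(5) - 1*0)*W(c(2, -8), u(1)) = (-16 - 1*0)*(-3 + 6 + (7/2 - 1/4*2)) = (-16 + 0)*(-3 + 6 + (7/2 - 1/2)) = -16*(-3 + 6 + 3) = -16*6 = -96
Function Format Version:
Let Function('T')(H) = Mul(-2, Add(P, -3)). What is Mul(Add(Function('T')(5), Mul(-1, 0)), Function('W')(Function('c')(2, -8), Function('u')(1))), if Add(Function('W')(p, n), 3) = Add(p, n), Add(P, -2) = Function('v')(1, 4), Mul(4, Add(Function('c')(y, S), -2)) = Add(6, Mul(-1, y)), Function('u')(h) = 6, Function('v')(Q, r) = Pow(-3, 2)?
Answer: -96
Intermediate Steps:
Function('v')(Q, r) = 9
Function('c')(y, S) = Add(Rational(7, 2), Mul(Rational(-1, 4), y)) (Function('c')(y, S) = Add(2, Mul(Rational(1, 4), Add(6, Mul(-1, y)))) = Add(2, Add(Rational(3, 2), Mul(Rational(-1, 4), y))) = Add(Rational(7, 2), Mul(Rational(-1, 4), y)))
P = 11 (P = Add(2, 9) = 11)
Function('W')(p, n) = Add(-3, n, p) (Function('W')(p, n) = Add(-3, Add(p, n)) = Add(-3, Add(n, p)) = Add(-3, n, p))
Function('T')(H) = -16 (Function('T')(H) = Mul(-2, Add(11, -3)) = Mul(-2, 8) = -16)
Mul(Add(Function('T')(5), Mul(-1, 0)), Function('W')(Function('c')(2, -8), Function('u')(1))) = Mul(Add(-16, Mul(-1, 0)), Add(-3, 6, Add(Rational(7, 2), Mul(Rational(-1, 4), 2)))) = Mul(Add(-16, 0), Add(-3, 6, Add(Rational(7, 2), Rational(-1, 2)))) = Mul(-16, Add(-3, 6, 3)) = Mul(-16, 6) = -96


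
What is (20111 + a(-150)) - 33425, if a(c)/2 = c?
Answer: -13614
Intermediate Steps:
a(c) = 2*c
(20111 + a(-150)) - 33425 = (20111 + 2*(-150)) - 33425 = (20111 - 300) - 33425 = 19811 - 33425 = -13614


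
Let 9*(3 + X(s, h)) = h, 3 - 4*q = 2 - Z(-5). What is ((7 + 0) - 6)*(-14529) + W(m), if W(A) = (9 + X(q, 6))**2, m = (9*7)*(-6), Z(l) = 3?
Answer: -130361/9 ≈ -14485.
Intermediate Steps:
q = 1 (q = 3/4 - (2 - 1*3)/4 = 3/4 - (2 - 3)/4 = 3/4 - 1/4*(-1) = 3/4 + 1/4 = 1)
m = -378 (m = 63*(-6) = -378)
X(s, h) = -3 + h/9
W(A) = 400/9 (W(A) = (9 + (-3 + (1/9)*6))**2 = (9 + (-3 + 2/3))**2 = (9 - 7/3)**2 = (20/3)**2 = 400/9)
((7 + 0) - 6)*(-14529) + W(m) = ((7 + 0) - 6)*(-14529) + 400/9 = (7 - 6)*(-14529) + 400/9 = 1*(-14529) + 400/9 = -14529 + 400/9 = -130361/9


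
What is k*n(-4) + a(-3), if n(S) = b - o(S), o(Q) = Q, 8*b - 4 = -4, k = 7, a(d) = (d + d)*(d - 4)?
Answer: 70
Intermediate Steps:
a(d) = 2*d*(-4 + d) (a(d) = (2*d)*(-4 + d) = 2*d*(-4 + d))
b = 0 (b = 1/2 + (1/8)*(-4) = 1/2 - 1/2 = 0)
n(S) = -S (n(S) = 0 - S = -S)
k*n(-4) + a(-3) = 7*(-1*(-4)) + 2*(-3)*(-4 - 3) = 7*4 + 2*(-3)*(-7) = 28 + 42 = 70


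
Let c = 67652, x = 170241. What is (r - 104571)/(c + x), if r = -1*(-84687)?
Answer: -19884/237893 ≈ -0.083584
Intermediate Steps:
r = 84687
(r - 104571)/(c + x) = (84687 - 104571)/(67652 + 170241) = -19884/237893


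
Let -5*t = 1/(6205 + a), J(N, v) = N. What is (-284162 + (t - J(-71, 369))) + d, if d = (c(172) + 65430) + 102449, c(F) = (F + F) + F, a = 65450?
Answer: -41450984401/358275 ≈ -1.1570e+5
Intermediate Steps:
t = -1/358275 (t = -1/(5*(6205 + 65450)) = -⅕/71655 = -⅕*1/71655 = -1/358275 ≈ -2.7912e-6)
c(F) = 3*F (c(F) = 2*F + F = 3*F)
d = 168395 (d = (3*172 + 65430) + 102449 = (516 + 65430) + 102449 = 65946 + 102449 = 168395)
(-284162 + (t - J(-71, 369))) + d = (-284162 + (-1/358275 - 1*(-71))) + 168395 = (-284162 + (-1/358275 + 71)) + 168395 = (-284162 + 25437524/358275) + 168395 = -101782703026/358275 + 168395 = -41450984401/358275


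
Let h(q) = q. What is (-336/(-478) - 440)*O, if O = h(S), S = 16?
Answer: -1679872/239 ≈ -7028.8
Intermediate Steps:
O = 16
(-336/(-478) - 440)*O = (-336/(-478) - 440)*16 = (-336*(-1/478) - 440)*16 = (168/239 - 440)*16 = -104992/239*16 = -1679872/239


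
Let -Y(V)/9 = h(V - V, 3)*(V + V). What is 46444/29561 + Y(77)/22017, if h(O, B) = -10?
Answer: 11644496/5291419 ≈ 2.2006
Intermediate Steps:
Y(V) = 180*V (Y(V) = -(-90)*(V + V) = -(-90)*2*V = -(-180)*V = 180*V)
46444/29561 + Y(77)/22017 = 46444/29561 + (180*77)/22017 = 46444*(1/29561) + 13860*(1/22017) = 46444/29561 + 4620/7339 = 11644496/5291419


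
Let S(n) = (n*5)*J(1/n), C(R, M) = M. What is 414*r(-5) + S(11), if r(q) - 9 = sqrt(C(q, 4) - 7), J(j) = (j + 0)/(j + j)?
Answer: 7507/2 + 414*I*sqrt(3) ≈ 3753.5 + 717.07*I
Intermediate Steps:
J(j) = 1/2 (J(j) = j/((2*j)) = j*(1/(2*j)) = 1/2)
S(n) = 5*n/2 (S(n) = (n*5)*(1/2) = (5*n)*(1/2) = 5*n/2)
r(q) = 9 + I*sqrt(3) (r(q) = 9 + sqrt(4 - 7) = 9 + sqrt(-3) = 9 + I*sqrt(3))
414*r(-5) + S(11) = 414*(9 + I*sqrt(3)) + (5/2)*11 = (3726 + 414*I*sqrt(3)) + 55/2 = 7507/2 + 414*I*sqrt(3)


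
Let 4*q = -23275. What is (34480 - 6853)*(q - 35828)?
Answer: -4602299049/4 ≈ -1.1506e+9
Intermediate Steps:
q = -23275/4 (q = (¼)*(-23275) = -23275/4 ≈ -5818.8)
(34480 - 6853)*(q - 35828) = (34480 - 6853)*(-23275/4 - 35828) = 27627*(-166587/4) = -4602299049/4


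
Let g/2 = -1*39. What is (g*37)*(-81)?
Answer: 233766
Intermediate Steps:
g = -78 (g = 2*(-1*39) = 2*(-39) = -78)
(g*37)*(-81) = -78*37*(-81) = -2886*(-81) = 233766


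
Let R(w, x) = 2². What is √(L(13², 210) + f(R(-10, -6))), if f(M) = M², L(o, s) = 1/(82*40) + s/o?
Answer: √1959408245/10660 ≈ 4.1525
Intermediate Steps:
L(o, s) = 1/3280 + s/o (L(o, s) = (1/82)*(1/40) + s/o = 1/3280 + s/o)
R(w, x) = 4
√(L(13², 210) + f(R(-10, -6))) = √((210 + (1/3280)*13²)/(13²) + 4²) = √((210 + (1/3280)*169)/169 + 16) = √((210 + 169/3280)/169 + 16) = √((1/169)*(688969/3280) + 16) = √(688969/554320 + 16) = √(9558089/554320) = √1959408245/10660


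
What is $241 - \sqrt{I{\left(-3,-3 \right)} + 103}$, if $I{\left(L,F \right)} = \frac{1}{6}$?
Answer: $241 - \frac{\sqrt{3714}}{6} \approx 230.84$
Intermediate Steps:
$I{\left(L,F \right)} = \frac{1}{6}$
$241 - \sqrt{I{\left(-3,-3 \right)} + 103} = 241 - \sqrt{\frac{1}{6} + 103} = 241 - \sqrt{\frac{619}{6}} = 241 - \frac{\sqrt{3714}}{6}$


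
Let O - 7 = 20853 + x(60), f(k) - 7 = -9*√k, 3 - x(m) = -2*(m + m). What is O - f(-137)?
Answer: 21096 + 9*I*√137 ≈ 21096.0 + 105.34*I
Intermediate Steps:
x(m) = 3 + 4*m (x(m) = 3 - (-2)*(m + m) = 3 - (-2)*2*m = 3 - (-4)*m = 3 + 4*m)
f(k) = 7 - 9*√k
O = 21103 (O = 7 + (20853 + (3 + 4*60)) = 7 + (20853 + (3 + 240)) = 7 + (20853 + 243) = 7 + 21096 = 21103)
O - f(-137) = 21103 - (7 - 9*I*√137) = 21103 + (-7 + 9*I*√137) = 21096 + 9*I*√137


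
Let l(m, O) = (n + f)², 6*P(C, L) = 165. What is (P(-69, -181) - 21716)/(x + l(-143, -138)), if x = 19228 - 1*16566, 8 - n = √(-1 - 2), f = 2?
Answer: -43377*I/(40*√3 + 5518*I) ≈ -7.8598 - 0.098684*I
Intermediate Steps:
n = 8 - I*√3 (n = 8 - √(-1 - 2) = 8 - √(-3) = 8 - I*√3 ≈ 8.0 - 1.732*I)
x = 2662 (x = 19228 - 16566 = 2662)
P(C, L) = 55/2 (P(C, L) = (⅙)*165 = 55/2)
l(m, O) = (10 - I*√3)² (l(m, O) = ((8 - I*√3) + 2)² = (10 - I*√3)²)
(P(-69, -181) - 21716)/(x + l(-143, -138)) = (55/2 - 21716)/(2662 + (10 - I*√3)²) = -43377/(2*(2662 + (10 - I*√3)²))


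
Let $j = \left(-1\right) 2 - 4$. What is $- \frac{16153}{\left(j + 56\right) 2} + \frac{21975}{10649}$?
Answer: $- \frac{169815797}{1064900} \approx -159.47$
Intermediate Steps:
$j = -6$ ($j = -2 - 4 = -6$)
$- \frac{16153}{\left(j + 56\right) 2} + \frac{21975}{10649} = - \frac{16153}{\left(-6 + 56\right) 2} + \frac{21975}{10649} = - \frac{16153}{50 \cdot 2} + 21975 \cdot \frac{1}{10649} = - \frac{16153}{100} + \frac{21975}{10649} = - \frac{169815797}{1064900}$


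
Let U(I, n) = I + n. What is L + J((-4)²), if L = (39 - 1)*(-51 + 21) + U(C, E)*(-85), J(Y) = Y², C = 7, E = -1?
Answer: -1394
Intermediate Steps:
L = -1650 (L = (39 - 1)*(-51 + 21) + (7 - 1)*(-85) = 38*(-30) + 6*(-85) = -1140 - 510 = -1650)
L + J((-4)²) = -1650 + ((-4)²)² = -1650 + 16² = -1650 + 256 = -1394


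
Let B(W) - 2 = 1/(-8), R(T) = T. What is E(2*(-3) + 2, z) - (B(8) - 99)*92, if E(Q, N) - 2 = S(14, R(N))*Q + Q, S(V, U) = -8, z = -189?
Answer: 17931/2 ≈ 8965.5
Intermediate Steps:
B(W) = 15/8 (B(W) = 2 + 1/(-8) = 2 - 1/8 = 15/8)
E(Q, N) = 2 - 7*Q (E(Q, N) = 2 + (-8*Q + Q) = 2 - 7*Q)
E(2*(-3) + 2, z) - (B(8) - 99)*92 = (2 - 7*(2*(-3) + 2)) - (15/8 - 99)*92 = (2 - 7*(-6 + 2)) - (-777)*92/8 = (2 - 7*(-4)) - 1*(-17871/2) = (2 + 28) + 17871/2 = 30 + 17871/2 = 17931/2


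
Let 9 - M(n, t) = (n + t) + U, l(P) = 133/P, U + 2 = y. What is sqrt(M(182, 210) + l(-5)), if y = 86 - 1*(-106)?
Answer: I*sqrt(14990)/5 ≈ 24.487*I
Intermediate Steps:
y = 192 (y = 86 + 106 = 192)
U = 190 (U = -2 + 192 = 190)
M(n, t) = -181 - n - t (M(n, t) = 9 - ((n + t) + 190) = 9 - (190 + n + t) = 9 + (-190 - n - t) = -181 - n - t)
sqrt(M(182, 210) + l(-5)) = sqrt((-181 - 1*182 - 1*210) + 133/(-5)) = sqrt((-181 - 182 - 210) + 133*(-1/5)) = sqrt(-573 - 133/5) = sqrt(-2998/5) = I*sqrt(14990)/5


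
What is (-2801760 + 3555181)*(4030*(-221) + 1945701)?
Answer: 794912647891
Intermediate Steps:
(-2801760 + 3555181)*(4030*(-221) + 1945701) = 753421*(-890630 + 1945701) = 753421*1055071 = 794912647891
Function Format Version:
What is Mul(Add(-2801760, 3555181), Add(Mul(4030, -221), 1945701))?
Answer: 794912647891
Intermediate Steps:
Mul(Add(-2801760, 3555181), Add(Mul(4030, -221), 1945701)) = Mul(753421, Add(-890630, 1945701)) = Mul(753421, 1055071) = 794912647891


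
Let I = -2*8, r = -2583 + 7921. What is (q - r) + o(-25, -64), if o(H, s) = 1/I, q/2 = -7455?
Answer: -323969/16 ≈ -20248.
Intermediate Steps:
r = 5338
I = -16
q = -14910 (q = 2*(-7455) = -14910)
o(H, s) = -1/16 (o(H, s) = 1/(-16) = -1/16)
(q - r) + o(-25, -64) = (-14910 - 1*5338) - 1/16 = (-14910 - 5338) - 1/16 = -20248 - 1/16 = -323969/16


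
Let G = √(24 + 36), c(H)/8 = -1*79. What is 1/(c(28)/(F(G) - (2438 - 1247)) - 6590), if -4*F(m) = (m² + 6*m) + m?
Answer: -19165520271/126290733694178 + 2212*√15/63145366847089 ≈ -0.00015176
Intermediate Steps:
c(H) = -632 (c(H) = 8*(-1*79) = 8*(-79) = -632)
G = 2*√15 (G = √60 = 2*√15 ≈ 7.7460)
F(m) = -7*m/4 - m²/4 (F(m) = -((m² + 6*m) + m)/4 = -(m² + 7*m)/4 = -7*m/4 - m²/4)
1/(c(28)/(F(G) - (2438 - 1247)) - 6590) = 1/(-632/(-2*√15*(7 + 2*√15)/4 - (2438 - 1247)) - 6590) = 1/(-632/(-√15*(7 + 2*√15)/2 - 1*1191) - 6590) = 1/(-632/(-√15*(7 + 2*√15)/2 - 1191) - 6590) = 1/(-632/(-1191 - √15*(7 + 2*√15)/2) - 6590) = 1/(-6590 - 632/(-1191 - √15*(7 + 2*√15)/2))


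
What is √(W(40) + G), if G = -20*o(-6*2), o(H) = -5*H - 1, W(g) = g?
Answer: 2*I*√285 ≈ 33.764*I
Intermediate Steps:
o(H) = -1 - 5*H
G = -1180 (G = -20*(-1 - (-30)*2) = -20*(-1 - 5*(-12)) = -20*(-1 + 60) = -20*59 = -1180)
√(W(40) + G) = √(40 - 1180) = √(-1140) = 2*I*√285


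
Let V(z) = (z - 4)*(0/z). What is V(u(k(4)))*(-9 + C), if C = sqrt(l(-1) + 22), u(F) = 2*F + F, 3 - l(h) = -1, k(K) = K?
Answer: 0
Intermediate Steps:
l(h) = 4 (l(h) = 3 - 1*(-1) = 3 + 1 = 4)
u(F) = 3*F
V(z) = 0 (V(z) = (-4 + z)*0 = 0)
C = sqrt(26) (C = sqrt(4 + 22) = sqrt(26) ≈ 5.0990)
V(u(k(4)))*(-9 + C) = 0*(-9 + sqrt(26)) = 0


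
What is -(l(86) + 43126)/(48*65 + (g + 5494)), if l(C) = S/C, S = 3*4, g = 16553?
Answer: -1854424/1082181 ≈ -1.7136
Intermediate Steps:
S = 12
l(C) = 12/C
-(l(86) + 43126)/(48*65 + (g + 5494)) = -(12/86 + 43126)/(48*65 + (16553 + 5494)) = -(12*(1/86) + 43126)/(3120 + 22047) = -(6/43 + 43126)/25167 = -1854424/(43*25167) = -1*1854424/1082181 = -1854424/1082181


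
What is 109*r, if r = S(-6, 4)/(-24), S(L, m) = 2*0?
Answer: 0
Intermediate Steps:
S(L, m) = 0
r = 0 (r = 0/(-24) = 0*(-1/24) = 0)
109*r = 109*0 = 0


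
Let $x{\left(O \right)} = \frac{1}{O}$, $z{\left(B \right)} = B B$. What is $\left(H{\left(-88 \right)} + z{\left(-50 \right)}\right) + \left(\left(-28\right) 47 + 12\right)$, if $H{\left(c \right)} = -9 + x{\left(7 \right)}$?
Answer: $\frac{8310}{7} \approx 1187.1$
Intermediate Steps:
$z{\left(B \right)} = B^{2}$
$H{\left(c \right)} = - \frac{62}{7}$ ($H{\left(c \right)} = -9 + \frac{1}{7} = - \frac{62}{7}$)
$\left(H{\left(-88 \right)} + z{\left(-50 \right)}\right) + \left(\left(-28\right) 47 + 12\right) = \left(- \frac{62}{7} + \left(-50\right)^{2}\right) + \left(\left(-28\right) 47 + 12\right) = \left(- \frac{62}{7} + 2500\right) + \left(-1316 + 12\right) = \frac{17438}{7} - 1304 = \frac{8310}{7}$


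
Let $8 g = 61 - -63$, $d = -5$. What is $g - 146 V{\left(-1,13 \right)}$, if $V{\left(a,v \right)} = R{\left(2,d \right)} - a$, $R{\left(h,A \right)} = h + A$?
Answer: $\frac{615}{2} \approx 307.5$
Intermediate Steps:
$g = \frac{31}{2}$ ($g = \frac{61 - -63}{8} = \frac{61 + 63}{8} = \frac{1}{8} \cdot 124 = \frac{31}{2} \approx 15.5$)
$R{\left(h,A \right)} = A + h$
$V{\left(a,v \right)} = -3 - a$ ($V{\left(a,v \right)} = \left(-5 + 2\right) - a = -3 - a$)
$g - 146 V{\left(-1,13 \right)} = \frac{31}{2} - 146 \left(-3 - -1\right) = \frac{31}{2} - 146 \left(-3 + 1\right) = \frac{31}{2} - -292 = \frac{31}{2} + 292 = \frac{615}{2}$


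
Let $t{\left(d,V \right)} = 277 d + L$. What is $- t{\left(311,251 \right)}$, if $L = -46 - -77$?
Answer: $-86178$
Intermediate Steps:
$L = 31$ ($L = -46 + 77 = 31$)
$t{\left(d,V \right)} = 31 + 277 d$ ($t{\left(d,V \right)} = 277 d + 31 = 31 + 277 d$)
$- t{\left(311,251 \right)} = - (31 + 277 \cdot 311) = - (31 + 86147) = \left(-1\right) 86178 = -86178$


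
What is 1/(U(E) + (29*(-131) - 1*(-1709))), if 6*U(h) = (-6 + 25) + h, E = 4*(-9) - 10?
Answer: -2/4189 ≈ -0.00047744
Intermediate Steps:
E = -46 (E = -36 - 10 = -46)
U(h) = 19/6 + h/6 (U(h) = ((-6 + 25) + h)/6 = (19 + h)/6 = 19/6 + h/6)
1/(U(E) + (29*(-131) - 1*(-1709))) = 1/((19/6 + (⅙)*(-46)) + (29*(-131) - 1*(-1709))) = 1/((19/6 - 23/3) + (-3799 + 1709)) = 1/(-9/2 - 2090) = 1/(-4189/2) = -2/4189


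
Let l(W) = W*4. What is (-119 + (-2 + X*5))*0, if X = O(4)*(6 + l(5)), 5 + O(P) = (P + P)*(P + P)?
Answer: 0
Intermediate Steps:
O(P) = -5 + 4*P**2 (O(P) = -5 + (P + P)*(P + P) = -5 + (2*P)*(2*P) = -5 + 4*P**2)
l(W) = 4*W
X = 1534 (X = (-5 + 4*4**2)*(6 + 4*5) = (-5 + 4*16)*(6 + 20) = (-5 + 64)*26 = 59*26 = 1534)
(-119 + (-2 + X*5))*0 = (-119 + (-2 + 1534*5))*0 = (-119 + (-2 + 7670))*0 = (-119 + 7668)*0 = 7549*0 = 0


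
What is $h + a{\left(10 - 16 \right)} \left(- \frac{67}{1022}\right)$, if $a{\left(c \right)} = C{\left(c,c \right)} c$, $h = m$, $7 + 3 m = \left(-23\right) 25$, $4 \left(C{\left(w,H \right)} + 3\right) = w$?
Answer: $- \frac{200077}{1022} \approx -195.77$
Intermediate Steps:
$C{\left(w,H \right)} = -3 + \frac{w}{4}$
$m = -194$ ($m = - \frac{7}{3} + \frac{\left(-23\right) 25}{3} = - \frac{7}{3} + \frac{1}{3} \left(-575\right) = - \frac{7}{3} - \frac{575}{3} = -194$)
$h = -194$
$a{\left(c \right)} = c \left(-3 + \frac{c}{4}\right)$ ($a{\left(c \right)} = \left(-3 + \frac{c}{4}\right) c = c \left(-3 + \frac{c}{4}\right)$)
$h + a{\left(10 - 16 \right)} \left(- \frac{67}{1022}\right) = -194 + \frac{\left(10 - 16\right) \left(-12 + \left(10 - 16\right)\right)}{4} \left(- \frac{67}{1022}\right) = -194 + \frac{\left(10 - 16\right) \left(-12 + \left(10 - 16\right)\right)}{4} \left(\left(-67\right) \frac{1}{1022}\right) = -194 + \frac{1}{4} \left(-6\right) \left(-12 - 6\right) \left(- \frac{67}{1022}\right) = -194 + \frac{1}{4} \left(-6\right) \left(-18\right) \left(- \frac{67}{1022}\right) = -194 + 27 \left(- \frac{67}{1022}\right) = -194 - \frac{1809}{1022} = - \frac{200077}{1022}$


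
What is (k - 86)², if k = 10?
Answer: 5776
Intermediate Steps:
(k - 86)² = (10 - 86)² = (-76)² = 5776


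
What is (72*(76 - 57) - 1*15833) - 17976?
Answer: -32441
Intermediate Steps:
(72*(76 - 57) - 1*15833) - 17976 = (72*19 - 15833) - 17976 = (1368 - 15833) - 17976 = -14465 - 17976 = -32441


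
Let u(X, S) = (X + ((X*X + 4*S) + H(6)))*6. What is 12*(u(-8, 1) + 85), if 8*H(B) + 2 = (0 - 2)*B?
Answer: 5214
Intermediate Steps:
H(B) = -1/4 - B/4 (H(B) = -1/4 + ((0 - 2)*B)/8 = -1/4 + (-2*B)/8 = -1/4 - B/4)
u(X, S) = -21/2 + 6*X + 6*X**2 + 24*S (u(X, S) = (X + ((X*X + 4*S) + (-1/4 - 1/4*6)))*6 = (X + ((X**2 + 4*S) + (-1/4 - 3/2)))*6 = (X + ((X**2 + 4*S) - 7/4))*6 = (X + (-7/4 + X**2 + 4*S))*6 = (-7/4 + X + X**2 + 4*S)*6 = -21/2 + 6*X + 6*X**2 + 24*S)
12*(u(-8, 1) + 85) = 12*((-21/2 + 6*(-8) + 6*(-8)**2 + 24*1) + 85) = 12*((-21/2 - 48 + 6*64 + 24) + 85) = 12*((-21/2 - 48 + 384 + 24) + 85) = 12*(699/2 + 85) = 12*(869/2) = 5214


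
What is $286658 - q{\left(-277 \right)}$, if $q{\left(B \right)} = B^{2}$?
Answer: $209929$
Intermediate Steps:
$286658 - q{\left(-277 \right)} = 286658 - \left(-277\right)^{2} = 286658 - 76729 = 209929$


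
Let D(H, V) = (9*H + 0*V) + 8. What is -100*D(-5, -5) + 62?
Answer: 3762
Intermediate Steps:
D(H, V) = 8 + 9*H (D(H, V) = (9*H + 0) + 8 = 9*H + 8 = 8 + 9*H)
-100*D(-5, -5) + 62 = -100*(8 + 9*(-5)) + 62 = -100*(8 - 45) + 62 = -100*(-37) + 62 = 3700 + 62 = 3762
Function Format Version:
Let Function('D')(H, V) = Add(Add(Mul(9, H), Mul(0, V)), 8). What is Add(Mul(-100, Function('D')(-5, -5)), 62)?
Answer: 3762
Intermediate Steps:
Function('D')(H, V) = Add(8, Mul(9, H)) (Function('D')(H, V) = Add(Add(Mul(9, H), 0), 8) = Add(Mul(9, H), 8) = Add(8, Mul(9, H)))
Add(Mul(-100, Function('D')(-5, -5)), 62) = Add(Mul(-100, Add(8, Mul(9, -5))), 62) = Add(Mul(-100, Add(8, -45)), 62) = Add(Mul(-100, -37), 62) = Add(3700, 62) = 3762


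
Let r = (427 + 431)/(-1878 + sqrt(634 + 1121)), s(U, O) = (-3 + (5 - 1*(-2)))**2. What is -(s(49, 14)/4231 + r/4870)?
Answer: -14881141102/4035287627285 + 143*sqrt(195)/953743235 ≈ -0.0036857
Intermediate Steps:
s(U, O) = 16 (s(U, O) = (-3 + (5 + 2))**2 = (-3 + 7)**2 = 4**2 = 16)
r = 858/(-1878 + 3*sqrt(195)) (r = 858/(-1878 + sqrt(1755)) = 858/(-1878 + 3*sqrt(195)) ≈ -0.46729)
-(s(49, 14)/4231 + r/4870) = -(16/4231 + (-179036/391681 - 286*sqrt(195)/391681)/4870) = -(16*(1/4231) + (-179036/391681 - 286*sqrt(195)/391681)*(1/4870)) = -(16/4231 + (-89518/953743235 - 143*sqrt(195)/953743235)) = -(14881141102/4035287627285 - 143*sqrt(195)/953743235) = -14881141102/4035287627285 + 143*sqrt(195)/953743235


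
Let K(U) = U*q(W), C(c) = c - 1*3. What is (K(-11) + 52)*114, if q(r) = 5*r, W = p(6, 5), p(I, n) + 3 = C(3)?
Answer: 24738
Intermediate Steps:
C(c) = -3 + c (C(c) = c - 3 = -3 + c)
p(I, n) = -3 (p(I, n) = -3 + (-3 + 3) = -3 + 0 = -3)
W = -3
K(U) = -15*U (K(U) = U*(5*(-3)) = U*(-15) = -15*U)
(K(-11) + 52)*114 = (-15*(-11) + 52)*114 = (165 + 52)*114 = 217*114 = 24738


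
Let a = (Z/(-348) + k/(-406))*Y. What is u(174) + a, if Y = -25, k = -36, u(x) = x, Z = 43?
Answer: 425989/2436 ≈ 174.87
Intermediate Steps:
a = 2125/2436 (a = (43/(-348) - 36/(-406))*(-25) = (43*(-1/348) - 36*(-1/406))*(-25) = (-43/348 + 18/203)*(-25) = -85/2436*(-25) = 2125/2436 ≈ 0.87233)
u(174) + a = 174 + 2125/2436 = 425989/2436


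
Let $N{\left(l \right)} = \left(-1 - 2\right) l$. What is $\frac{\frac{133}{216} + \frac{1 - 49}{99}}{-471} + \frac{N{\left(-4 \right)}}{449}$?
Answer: $\frac{13289513}{502474104} \approx 0.026448$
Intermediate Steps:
$N{\left(l \right)} = - 3 l$
$\frac{\frac{133}{216} + \frac{1 - 49}{99}}{-471} + \frac{N{\left(-4 \right)}}{449} = \frac{\frac{133}{216} + \frac{1 - 49}{99}}{-471} + \frac{\left(-3\right) \left(-4\right)}{449} = \left(133 \cdot \frac{1}{216} - \frac{16}{33}\right) \left(- \frac{1}{471}\right) + 12 \cdot \frac{1}{449} = \left(\frac{133}{216} - \frac{16}{33}\right) \left(- \frac{1}{471}\right) + \frac{12}{449} = \frac{311}{2376} \left(- \frac{1}{471}\right) + \frac{12}{449} = - \frac{311}{1119096} + \frac{12}{449} = \frac{13289513}{502474104}$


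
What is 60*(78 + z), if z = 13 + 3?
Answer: 5640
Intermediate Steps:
z = 16
60*(78 + z) = 60*(78 + 16) = 60*94 = 5640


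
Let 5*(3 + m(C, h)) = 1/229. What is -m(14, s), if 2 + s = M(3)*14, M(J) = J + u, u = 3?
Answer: 3434/1145 ≈ 2.9991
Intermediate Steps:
M(J) = 3 + J (M(J) = J + 3 = 3 + J)
s = 82 (s = -2 + (3 + 3)*14 = -2 + 6*14 = -2 + 84 = 82)
m(C, h) = -3434/1145 (m(C, h) = -3 + (1/5)/229 = -3 + (1/5)*(1/229) = -3 + 1/1145 = -3434/1145)
-m(14, s) = -1*(-3434/1145) = 3434/1145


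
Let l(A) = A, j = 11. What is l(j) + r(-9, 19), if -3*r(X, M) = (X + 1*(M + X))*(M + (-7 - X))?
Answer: 4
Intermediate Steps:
r(X, M) = -(M + 2*X)*(-7 + M - X)/3 (r(X, M) = -(X + 1*(M + X))*(M + (-7 - X))/3 = -(X + (M + X))*(-7 + M - X)/3 = -(M + 2*X)*(-7 + M - X)/3)
l(j) + r(-9, 19) = 11 + (-⅓*19² + (⅔)*(-9)² + (7/3)*19 + (14/3)*(-9) - ⅓*19*(-9)) = 11 + (-⅓*361 + (⅔)*81 + 133/3 - 42 + 57) = 11 + (-361/3 + 54 + 133/3 - 42 + 57) = 11 - 7 = 4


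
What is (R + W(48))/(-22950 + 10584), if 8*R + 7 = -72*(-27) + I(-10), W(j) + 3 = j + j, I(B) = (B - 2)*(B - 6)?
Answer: -2873/98928 ≈ -0.029041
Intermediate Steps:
I(B) = (-6 + B)*(-2 + B) (I(B) = (-2 + B)*(-6 + B) = (-6 + B)*(-2 + B))
W(j) = -3 + 2*j (W(j) = -3 + (j + j) = -3 + 2*j)
R = 2129/8 (R = -7/8 + (-72*(-27) + (12 + (-10)² - 8*(-10)))/8 = -7/8 + (1944 + (12 + 100 + 80))/8 = -7/8 + (1944 + 192)/8 = -7/8 + (⅛)*2136 = -7/8 + 267 = 2129/8 ≈ 266.13)
(R + W(48))/(-22950 + 10584) = (2129/8 + (-3 + 2*48))/(-22950 + 10584) = (2129/8 + (-3 + 96))/(-12366) = (2129/8 + 93)*(-1/12366) = (2873/8)*(-1/12366) = -2873/98928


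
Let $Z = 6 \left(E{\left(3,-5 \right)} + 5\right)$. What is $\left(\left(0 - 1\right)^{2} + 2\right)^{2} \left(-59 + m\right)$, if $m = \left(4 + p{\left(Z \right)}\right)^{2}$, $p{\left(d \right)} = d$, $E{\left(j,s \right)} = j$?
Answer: $23805$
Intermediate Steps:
$Z = 48$ ($Z = 6 \left(3 + 5\right) = 6 \cdot 8 = 48$)
$m = 2704$ ($m = \left(4 + 48\right)^{2} = 52^{2} = 2704$)
$\left(\left(0 - 1\right)^{2} + 2\right)^{2} \left(-59 + m\right) = \left(\left(0 - 1\right)^{2} + 2\right)^{2} \left(-59 + 2704\right) = \left(\left(-1\right)^{2} + 2\right)^{2} \cdot 2645 = \left(1 + 2\right)^{2} \cdot 2645 = 3^{2} \cdot 2645 = 9 \cdot 2645 = 23805$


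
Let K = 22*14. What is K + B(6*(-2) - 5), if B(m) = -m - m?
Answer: 342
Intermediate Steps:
B(m) = -2*m
K = 308
K + B(6*(-2) - 5) = 308 - 2*(6*(-2) - 5) = 308 - 2*(-12 - 5) = 308 - 2*(-17) = 308 + 34 = 342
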